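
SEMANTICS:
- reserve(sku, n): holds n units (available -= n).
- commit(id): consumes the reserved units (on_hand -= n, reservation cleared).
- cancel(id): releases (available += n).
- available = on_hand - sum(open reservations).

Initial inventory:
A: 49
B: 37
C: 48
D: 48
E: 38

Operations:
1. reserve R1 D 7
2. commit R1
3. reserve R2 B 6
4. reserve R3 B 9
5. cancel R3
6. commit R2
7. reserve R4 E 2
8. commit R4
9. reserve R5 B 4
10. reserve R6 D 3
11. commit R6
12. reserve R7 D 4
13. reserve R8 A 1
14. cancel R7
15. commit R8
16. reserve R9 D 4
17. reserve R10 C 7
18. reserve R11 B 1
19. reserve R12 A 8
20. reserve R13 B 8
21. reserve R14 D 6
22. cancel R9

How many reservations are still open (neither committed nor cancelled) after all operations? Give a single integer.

Step 1: reserve R1 D 7 -> on_hand[A=49 B=37 C=48 D=48 E=38] avail[A=49 B=37 C=48 D=41 E=38] open={R1}
Step 2: commit R1 -> on_hand[A=49 B=37 C=48 D=41 E=38] avail[A=49 B=37 C=48 D=41 E=38] open={}
Step 3: reserve R2 B 6 -> on_hand[A=49 B=37 C=48 D=41 E=38] avail[A=49 B=31 C=48 D=41 E=38] open={R2}
Step 4: reserve R3 B 9 -> on_hand[A=49 B=37 C=48 D=41 E=38] avail[A=49 B=22 C=48 D=41 E=38] open={R2,R3}
Step 5: cancel R3 -> on_hand[A=49 B=37 C=48 D=41 E=38] avail[A=49 B=31 C=48 D=41 E=38] open={R2}
Step 6: commit R2 -> on_hand[A=49 B=31 C=48 D=41 E=38] avail[A=49 B=31 C=48 D=41 E=38] open={}
Step 7: reserve R4 E 2 -> on_hand[A=49 B=31 C=48 D=41 E=38] avail[A=49 B=31 C=48 D=41 E=36] open={R4}
Step 8: commit R4 -> on_hand[A=49 B=31 C=48 D=41 E=36] avail[A=49 B=31 C=48 D=41 E=36] open={}
Step 9: reserve R5 B 4 -> on_hand[A=49 B=31 C=48 D=41 E=36] avail[A=49 B=27 C=48 D=41 E=36] open={R5}
Step 10: reserve R6 D 3 -> on_hand[A=49 B=31 C=48 D=41 E=36] avail[A=49 B=27 C=48 D=38 E=36] open={R5,R6}
Step 11: commit R6 -> on_hand[A=49 B=31 C=48 D=38 E=36] avail[A=49 B=27 C=48 D=38 E=36] open={R5}
Step 12: reserve R7 D 4 -> on_hand[A=49 B=31 C=48 D=38 E=36] avail[A=49 B=27 C=48 D=34 E=36] open={R5,R7}
Step 13: reserve R8 A 1 -> on_hand[A=49 B=31 C=48 D=38 E=36] avail[A=48 B=27 C=48 D=34 E=36] open={R5,R7,R8}
Step 14: cancel R7 -> on_hand[A=49 B=31 C=48 D=38 E=36] avail[A=48 B=27 C=48 D=38 E=36] open={R5,R8}
Step 15: commit R8 -> on_hand[A=48 B=31 C=48 D=38 E=36] avail[A=48 B=27 C=48 D=38 E=36] open={R5}
Step 16: reserve R9 D 4 -> on_hand[A=48 B=31 C=48 D=38 E=36] avail[A=48 B=27 C=48 D=34 E=36] open={R5,R9}
Step 17: reserve R10 C 7 -> on_hand[A=48 B=31 C=48 D=38 E=36] avail[A=48 B=27 C=41 D=34 E=36] open={R10,R5,R9}
Step 18: reserve R11 B 1 -> on_hand[A=48 B=31 C=48 D=38 E=36] avail[A=48 B=26 C=41 D=34 E=36] open={R10,R11,R5,R9}
Step 19: reserve R12 A 8 -> on_hand[A=48 B=31 C=48 D=38 E=36] avail[A=40 B=26 C=41 D=34 E=36] open={R10,R11,R12,R5,R9}
Step 20: reserve R13 B 8 -> on_hand[A=48 B=31 C=48 D=38 E=36] avail[A=40 B=18 C=41 D=34 E=36] open={R10,R11,R12,R13,R5,R9}
Step 21: reserve R14 D 6 -> on_hand[A=48 B=31 C=48 D=38 E=36] avail[A=40 B=18 C=41 D=28 E=36] open={R10,R11,R12,R13,R14,R5,R9}
Step 22: cancel R9 -> on_hand[A=48 B=31 C=48 D=38 E=36] avail[A=40 B=18 C=41 D=32 E=36] open={R10,R11,R12,R13,R14,R5}
Open reservations: ['R10', 'R11', 'R12', 'R13', 'R14', 'R5'] -> 6

Answer: 6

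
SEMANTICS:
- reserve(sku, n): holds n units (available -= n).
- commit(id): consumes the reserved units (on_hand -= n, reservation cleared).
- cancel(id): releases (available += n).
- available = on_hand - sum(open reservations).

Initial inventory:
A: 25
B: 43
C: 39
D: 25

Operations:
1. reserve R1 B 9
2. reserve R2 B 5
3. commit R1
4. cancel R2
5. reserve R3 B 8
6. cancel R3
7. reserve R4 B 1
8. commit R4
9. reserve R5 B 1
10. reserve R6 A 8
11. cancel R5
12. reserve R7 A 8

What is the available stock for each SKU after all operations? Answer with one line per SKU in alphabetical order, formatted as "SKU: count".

Answer: A: 9
B: 33
C: 39
D: 25

Derivation:
Step 1: reserve R1 B 9 -> on_hand[A=25 B=43 C=39 D=25] avail[A=25 B=34 C=39 D=25] open={R1}
Step 2: reserve R2 B 5 -> on_hand[A=25 B=43 C=39 D=25] avail[A=25 B=29 C=39 D=25] open={R1,R2}
Step 3: commit R1 -> on_hand[A=25 B=34 C=39 D=25] avail[A=25 B=29 C=39 D=25] open={R2}
Step 4: cancel R2 -> on_hand[A=25 B=34 C=39 D=25] avail[A=25 B=34 C=39 D=25] open={}
Step 5: reserve R3 B 8 -> on_hand[A=25 B=34 C=39 D=25] avail[A=25 B=26 C=39 D=25] open={R3}
Step 6: cancel R3 -> on_hand[A=25 B=34 C=39 D=25] avail[A=25 B=34 C=39 D=25] open={}
Step 7: reserve R4 B 1 -> on_hand[A=25 B=34 C=39 D=25] avail[A=25 B=33 C=39 D=25] open={R4}
Step 8: commit R4 -> on_hand[A=25 B=33 C=39 D=25] avail[A=25 B=33 C=39 D=25] open={}
Step 9: reserve R5 B 1 -> on_hand[A=25 B=33 C=39 D=25] avail[A=25 B=32 C=39 D=25] open={R5}
Step 10: reserve R6 A 8 -> on_hand[A=25 B=33 C=39 D=25] avail[A=17 B=32 C=39 D=25] open={R5,R6}
Step 11: cancel R5 -> on_hand[A=25 B=33 C=39 D=25] avail[A=17 B=33 C=39 D=25] open={R6}
Step 12: reserve R7 A 8 -> on_hand[A=25 B=33 C=39 D=25] avail[A=9 B=33 C=39 D=25] open={R6,R7}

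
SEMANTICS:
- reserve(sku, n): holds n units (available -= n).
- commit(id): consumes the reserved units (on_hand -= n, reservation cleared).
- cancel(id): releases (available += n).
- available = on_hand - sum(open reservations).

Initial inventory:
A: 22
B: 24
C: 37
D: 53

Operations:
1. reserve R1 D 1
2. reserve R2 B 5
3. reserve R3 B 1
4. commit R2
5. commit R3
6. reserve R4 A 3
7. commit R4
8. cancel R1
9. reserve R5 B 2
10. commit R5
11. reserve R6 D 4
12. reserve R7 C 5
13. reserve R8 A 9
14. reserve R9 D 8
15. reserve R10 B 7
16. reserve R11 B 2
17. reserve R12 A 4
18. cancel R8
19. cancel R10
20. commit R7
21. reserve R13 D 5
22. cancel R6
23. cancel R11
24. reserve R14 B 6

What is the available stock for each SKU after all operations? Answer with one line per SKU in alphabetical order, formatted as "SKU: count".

Answer: A: 15
B: 10
C: 32
D: 40

Derivation:
Step 1: reserve R1 D 1 -> on_hand[A=22 B=24 C=37 D=53] avail[A=22 B=24 C=37 D=52] open={R1}
Step 2: reserve R2 B 5 -> on_hand[A=22 B=24 C=37 D=53] avail[A=22 B=19 C=37 D=52] open={R1,R2}
Step 3: reserve R3 B 1 -> on_hand[A=22 B=24 C=37 D=53] avail[A=22 B=18 C=37 D=52] open={R1,R2,R3}
Step 4: commit R2 -> on_hand[A=22 B=19 C=37 D=53] avail[A=22 B=18 C=37 D=52] open={R1,R3}
Step 5: commit R3 -> on_hand[A=22 B=18 C=37 D=53] avail[A=22 B=18 C=37 D=52] open={R1}
Step 6: reserve R4 A 3 -> on_hand[A=22 B=18 C=37 D=53] avail[A=19 B=18 C=37 D=52] open={R1,R4}
Step 7: commit R4 -> on_hand[A=19 B=18 C=37 D=53] avail[A=19 B=18 C=37 D=52] open={R1}
Step 8: cancel R1 -> on_hand[A=19 B=18 C=37 D=53] avail[A=19 B=18 C=37 D=53] open={}
Step 9: reserve R5 B 2 -> on_hand[A=19 B=18 C=37 D=53] avail[A=19 B=16 C=37 D=53] open={R5}
Step 10: commit R5 -> on_hand[A=19 B=16 C=37 D=53] avail[A=19 B=16 C=37 D=53] open={}
Step 11: reserve R6 D 4 -> on_hand[A=19 B=16 C=37 D=53] avail[A=19 B=16 C=37 D=49] open={R6}
Step 12: reserve R7 C 5 -> on_hand[A=19 B=16 C=37 D=53] avail[A=19 B=16 C=32 D=49] open={R6,R7}
Step 13: reserve R8 A 9 -> on_hand[A=19 B=16 C=37 D=53] avail[A=10 B=16 C=32 D=49] open={R6,R7,R8}
Step 14: reserve R9 D 8 -> on_hand[A=19 B=16 C=37 D=53] avail[A=10 B=16 C=32 D=41] open={R6,R7,R8,R9}
Step 15: reserve R10 B 7 -> on_hand[A=19 B=16 C=37 D=53] avail[A=10 B=9 C=32 D=41] open={R10,R6,R7,R8,R9}
Step 16: reserve R11 B 2 -> on_hand[A=19 B=16 C=37 D=53] avail[A=10 B=7 C=32 D=41] open={R10,R11,R6,R7,R8,R9}
Step 17: reserve R12 A 4 -> on_hand[A=19 B=16 C=37 D=53] avail[A=6 B=7 C=32 D=41] open={R10,R11,R12,R6,R7,R8,R9}
Step 18: cancel R8 -> on_hand[A=19 B=16 C=37 D=53] avail[A=15 B=7 C=32 D=41] open={R10,R11,R12,R6,R7,R9}
Step 19: cancel R10 -> on_hand[A=19 B=16 C=37 D=53] avail[A=15 B=14 C=32 D=41] open={R11,R12,R6,R7,R9}
Step 20: commit R7 -> on_hand[A=19 B=16 C=32 D=53] avail[A=15 B=14 C=32 D=41] open={R11,R12,R6,R9}
Step 21: reserve R13 D 5 -> on_hand[A=19 B=16 C=32 D=53] avail[A=15 B=14 C=32 D=36] open={R11,R12,R13,R6,R9}
Step 22: cancel R6 -> on_hand[A=19 B=16 C=32 D=53] avail[A=15 B=14 C=32 D=40] open={R11,R12,R13,R9}
Step 23: cancel R11 -> on_hand[A=19 B=16 C=32 D=53] avail[A=15 B=16 C=32 D=40] open={R12,R13,R9}
Step 24: reserve R14 B 6 -> on_hand[A=19 B=16 C=32 D=53] avail[A=15 B=10 C=32 D=40] open={R12,R13,R14,R9}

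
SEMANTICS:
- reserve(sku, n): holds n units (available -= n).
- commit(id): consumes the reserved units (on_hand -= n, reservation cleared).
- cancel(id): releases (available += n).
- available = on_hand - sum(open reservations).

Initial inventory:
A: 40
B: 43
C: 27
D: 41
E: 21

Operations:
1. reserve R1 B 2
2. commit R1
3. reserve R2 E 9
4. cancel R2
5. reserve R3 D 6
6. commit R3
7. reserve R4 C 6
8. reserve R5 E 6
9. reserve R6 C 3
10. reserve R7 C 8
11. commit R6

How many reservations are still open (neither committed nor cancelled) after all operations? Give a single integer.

Answer: 3

Derivation:
Step 1: reserve R1 B 2 -> on_hand[A=40 B=43 C=27 D=41 E=21] avail[A=40 B=41 C=27 D=41 E=21] open={R1}
Step 2: commit R1 -> on_hand[A=40 B=41 C=27 D=41 E=21] avail[A=40 B=41 C=27 D=41 E=21] open={}
Step 3: reserve R2 E 9 -> on_hand[A=40 B=41 C=27 D=41 E=21] avail[A=40 B=41 C=27 D=41 E=12] open={R2}
Step 4: cancel R2 -> on_hand[A=40 B=41 C=27 D=41 E=21] avail[A=40 B=41 C=27 D=41 E=21] open={}
Step 5: reserve R3 D 6 -> on_hand[A=40 B=41 C=27 D=41 E=21] avail[A=40 B=41 C=27 D=35 E=21] open={R3}
Step 6: commit R3 -> on_hand[A=40 B=41 C=27 D=35 E=21] avail[A=40 B=41 C=27 D=35 E=21] open={}
Step 7: reserve R4 C 6 -> on_hand[A=40 B=41 C=27 D=35 E=21] avail[A=40 B=41 C=21 D=35 E=21] open={R4}
Step 8: reserve R5 E 6 -> on_hand[A=40 B=41 C=27 D=35 E=21] avail[A=40 B=41 C=21 D=35 E=15] open={R4,R5}
Step 9: reserve R6 C 3 -> on_hand[A=40 B=41 C=27 D=35 E=21] avail[A=40 B=41 C=18 D=35 E=15] open={R4,R5,R6}
Step 10: reserve R7 C 8 -> on_hand[A=40 B=41 C=27 D=35 E=21] avail[A=40 B=41 C=10 D=35 E=15] open={R4,R5,R6,R7}
Step 11: commit R6 -> on_hand[A=40 B=41 C=24 D=35 E=21] avail[A=40 B=41 C=10 D=35 E=15] open={R4,R5,R7}
Open reservations: ['R4', 'R5', 'R7'] -> 3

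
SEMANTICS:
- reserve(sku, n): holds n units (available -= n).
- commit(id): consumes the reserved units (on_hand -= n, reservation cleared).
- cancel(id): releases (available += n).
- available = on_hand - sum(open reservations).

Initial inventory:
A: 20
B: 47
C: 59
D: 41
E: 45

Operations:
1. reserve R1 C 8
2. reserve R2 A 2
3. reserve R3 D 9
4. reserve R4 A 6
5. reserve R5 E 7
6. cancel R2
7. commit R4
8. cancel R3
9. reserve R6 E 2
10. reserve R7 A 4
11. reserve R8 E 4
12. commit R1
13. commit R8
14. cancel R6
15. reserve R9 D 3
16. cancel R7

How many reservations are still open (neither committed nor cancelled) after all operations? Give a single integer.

Step 1: reserve R1 C 8 -> on_hand[A=20 B=47 C=59 D=41 E=45] avail[A=20 B=47 C=51 D=41 E=45] open={R1}
Step 2: reserve R2 A 2 -> on_hand[A=20 B=47 C=59 D=41 E=45] avail[A=18 B=47 C=51 D=41 E=45] open={R1,R2}
Step 3: reserve R3 D 9 -> on_hand[A=20 B=47 C=59 D=41 E=45] avail[A=18 B=47 C=51 D=32 E=45] open={R1,R2,R3}
Step 4: reserve R4 A 6 -> on_hand[A=20 B=47 C=59 D=41 E=45] avail[A=12 B=47 C=51 D=32 E=45] open={R1,R2,R3,R4}
Step 5: reserve R5 E 7 -> on_hand[A=20 B=47 C=59 D=41 E=45] avail[A=12 B=47 C=51 D=32 E=38] open={R1,R2,R3,R4,R5}
Step 6: cancel R2 -> on_hand[A=20 B=47 C=59 D=41 E=45] avail[A=14 B=47 C=51 D=32 E=38] open={R1,R3,R4,R5}
Step 7: commit R4 -> on_hand[A=14 B=47 C=59 D=41 E=45] avail[A=14 B=47 C=51 D=32 E=38] open={R1,R3,R5}
Step 8: cancel R3 -> on_hand[A=14 B=47 C=59 D=41 E=45] avail[A=14 B=47 C=51 D=41 E=38] open={R1,R5}
Step 9: reserve R6 E 2 -> on_hand[A=14 B=47 C=59 D=41 E=45] avail[A=14 B=47 C=51 D=41 E=36] open={R1,R5,R6}
Step 10: reserve R7 A 4 -> on_hand[A=14 B=47 C=59 D=41 E=45] avail[A=10 B=47 C=51 D=41 E=36] open={R1,R5,R6,R7}
Step 11: reserve R8 E 4 -> on_hand[A=14 B=47 C=59 D=41 E=45] avail[A=10 B=47 C=51 D=41 E=32] open={R1,R5,R6,R7,R8}
Step 12: commit R1 -> on_hand[A=14 B=47 C=51 D=41 E=45] avail[A=10 B=47 C=51 D=41 E=32] open={R5,R6,R7,R8}
Step 13: commit R8 -> on_hand[A=14 B=47 C=51 D=41 E=41] avail[A=10 B=47 C=51 D=41 E=32] open={R5,R6,R7}
Step 14: cancel R6 -> on_hand[A=14 B=47 C=51 D=41 E=41] avail[A=10 B=47 C=51 D=41 E=34] open={R5,R7}
Step 15: reserve R9 D 3 -> on_hand[A=14 B=47 C=51 D=41 E=41] avail[A=10 B=47 C=51 D=38 E=34] open={R5,R7,R9}
Step 16: cancel R7 -> on_hand[A=14 B=47 C=51 D=41 E=41] avail[A=14 B=47 C=51 D=38 E=34] open={R5,R9}
Open reservations: ['R5', 'R9'] -> 2

Answer: 2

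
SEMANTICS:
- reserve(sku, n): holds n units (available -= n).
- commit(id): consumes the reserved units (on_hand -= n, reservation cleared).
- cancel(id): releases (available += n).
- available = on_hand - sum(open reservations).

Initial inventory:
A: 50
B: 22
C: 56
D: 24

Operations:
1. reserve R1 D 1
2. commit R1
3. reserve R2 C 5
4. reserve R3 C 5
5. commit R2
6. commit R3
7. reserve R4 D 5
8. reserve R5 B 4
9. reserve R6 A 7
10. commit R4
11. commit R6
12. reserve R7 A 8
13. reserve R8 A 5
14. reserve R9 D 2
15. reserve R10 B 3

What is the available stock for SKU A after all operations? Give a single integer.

Step 1: reserve R1 D 1 -> on_hand[A=50 B=22 C=56 D=24] avail[A=50 B=22 C=56 D=23] open={R1}
Step 2: commit R1 -> on_hand[A=50 B=22 C=56 D=23] avail[A=50 B=22 C=56 D=23] open={}
Step 3: reserve R2 C 5 -> on_hand[A=50 B=22 C=56 D=23] avail[A=50 B=22 C=51 D=23] open={R2}
Step 4: reserve R3 C 5 -> on_hand[A=50 B=22 C=56 D=23] avail[A=50 B=22 C=46 D=23] open={R2,R3}
Step 5: commit R2 -> on_hand[A=50 B=22 C=51 D=23] avail[A=50 B=22 C=46 D=23] open={R3}
Step 6: commit R3 -> on_hand[A=50 B=22 C=46 D=23] avail[A=50 B=22 C=46 D=23] open={}
Step 7: reserve R4 D 5 -> on_hand[A=50 B=22 C=46 D=23] avail[A=50 B=22 C=46 D=18] open={R4}
Step 8: reserve R5 B 4 -> on_hand[A=50 B=22 C=46 D=23] avail[A=50 B=18 C=46 D=18] open={R4,R5}
Step 9: reserve R6 A 7 -> on_hand[A=50 B=22 C=46 D=23] avail[A=43 B=18 C=46 D=18] open={R4,R5,R6}
Step 10: commit R4 -> on_hand[A=50 B=22 C=46 D=18] avail[A=43 B=18 C=46 D=18] open={R5,R6}
Step 11: commit R6 -> on_hand[A=43 B=22 C=46 D=18] avail[A=43 B=18 C=46 D=18] open={R5}
Step 12: reserve R7 A 8 -> on_hand[A=43 B=22 C=46 D=18] avail[A=35 B=18 C=46 D=18] open={R5,R7}
Step 13: reserve R8 A 5 -> on_hand[A=43 B=22 C=46 D=18] avail[A=30 B=18 C=46 D=18] open={R5,R7,R8}
Step 14: reserve R9 D 2 -> on_hand[A=43 B=22 C=46 D=18] avail[A=30 B=18 C=46 D=16] open={R5,R7,R8,R9}
Step 15: reserve R10 B 3 -> on_hand[A=43 B=22 C=46 D=18] avail[A=30 B=15 C=46 D=16] open={R10,R5,R7,R8,R9}
Final available[A] = 30

Answer: 30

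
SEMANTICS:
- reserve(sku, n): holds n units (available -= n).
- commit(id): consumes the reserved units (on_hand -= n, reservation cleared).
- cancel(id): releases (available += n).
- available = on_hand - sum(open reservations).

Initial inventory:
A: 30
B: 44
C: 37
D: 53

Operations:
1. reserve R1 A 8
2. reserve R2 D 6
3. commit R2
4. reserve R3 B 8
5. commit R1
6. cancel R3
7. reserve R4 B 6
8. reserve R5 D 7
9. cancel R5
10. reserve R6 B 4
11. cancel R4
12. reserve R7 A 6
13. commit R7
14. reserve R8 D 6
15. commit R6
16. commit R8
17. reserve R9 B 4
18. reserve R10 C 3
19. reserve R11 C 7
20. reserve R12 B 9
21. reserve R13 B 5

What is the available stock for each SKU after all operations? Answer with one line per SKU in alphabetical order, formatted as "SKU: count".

Step 1: reserve R1 A 8 -> on_hand[A=30 B=44 C=37 D=53] avail[A=22 B=44 C=37 D=53] open={R1}
Step 2: reserve R2 D 6 -> on_hand[A=30 B=44 C=37 D=53] avail[A=22 B=44 C=37 D=47] open={R1,R2}
Step 3: commit R2 -> on_hand[A=30 B=44 C=37 D=47] avail[A=22 B=44 C=37 D=47] open={R1}
Step 4: reserve R3 B 8 -> on_hand[A=30 B=44 C=37 D=47] avail[A=22 B=36 C=37 D=47] open={R1,R3}
Step 5: commit R1 -> on_hand[A=22 B=44 C=37 D=47] avail[A=22 B=36 C=37 D=47] open={R3}
Step 6: cancel R3 -> on_hand[A=22 B=44 C=37 D=47] avail[A=22 B=44 C=37 D=47] open={}
Step 7: reserve R4 B 6 -> on_hand[A=22 B=44 C=37 D=47] avail[A=22 B=38 C=37 D=47] open={R4}
Step 8: reserve R5 D 7 -> on_hand[A=22 B=44 C=37 D=47] avail[A=22 B=38 C=37 D=40] open={R4,R5}
Step 9: cancel R5 -> on_hand[A=22 B=44 C=37 D=47] avail[A=22 B=38 C=37 D=47] open={R4}
Step 10: reserve R6 B 4 -> on_hand[A=22 B=44 C=37 D=47] avail[A=22 B=34 C=37 D=47] open={R4,R6}
Step 11: cancel R4 -> on_hand[A=22 B=44 C=37 D=47] avail[A=22 B=40 C=37 D=47] open={R6}
Step 12: reserve R7 A 6 -> on_hand[A=22 B=44 C=37 D=47] avail[A=16 B=40 C=37 D=47] open={R6,R7}
Step 13: commit R7 -> on_hand[A=16 B=44 C=37 D=47] avail[A=16 B=40 C=37 D=47] open={R6}
Step 14: reserve R8 D 6 -> on_hand[A=16 B=44 C=37 D=47] avail[A=16 B=40 C=37 D=41] open={R6,R8}
Step 15: commit R6 -> on_hand[A=16 B=40 C=37 D=47] avail[A=16 B=40 C=37 D=41] open={R8}
Step 16: commit R8 -> on_hand[A=16 B=40 C=37 D=41] avail[A=16 B=40 C=37 D=41] open={}
Step 17: reserve R9 B 4 -> on_hand[A=16 B=40 C=37 D=41] avail[A=16 B=36 C=37 D=41] open={R9}
Step 18: reserve R10 C 3 -> on_hand[A=16 B=40 C=37 D=41] avail[A=16 B=36 C=34 D=41] open={R10,R9}
Step 19: reserve R11 C 7 -> on_hand[A=16 B=40 C=37 D=41] avail[A=16 B=36 C=27 D=41] open={R10,R11,R9}
Step 20: reserve R12 B 9 -> on_hand[A=16 B=40 C=37 D=41] avail[A=16 B=27 C=27 D=41] open={R10,R11,R12,R9}
Step 21: reserve R13 B 5 -> on_hand[A=16 B=40 C=37 D=41] avail[A=16 B=22 C=27 D=41] open={R10,R11,R12,R13,R9}

Answer: A: 16
B: 22
C: 27
D: 41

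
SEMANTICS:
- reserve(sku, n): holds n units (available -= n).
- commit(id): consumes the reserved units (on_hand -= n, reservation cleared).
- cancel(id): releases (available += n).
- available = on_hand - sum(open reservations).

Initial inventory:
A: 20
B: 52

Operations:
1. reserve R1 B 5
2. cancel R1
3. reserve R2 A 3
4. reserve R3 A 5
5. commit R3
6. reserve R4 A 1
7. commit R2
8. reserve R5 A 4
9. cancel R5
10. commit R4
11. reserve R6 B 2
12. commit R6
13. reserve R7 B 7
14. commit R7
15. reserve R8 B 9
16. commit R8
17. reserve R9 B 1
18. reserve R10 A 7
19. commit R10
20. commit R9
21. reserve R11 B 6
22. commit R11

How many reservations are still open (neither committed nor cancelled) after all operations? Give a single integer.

Answer: 0

Derivation:
Step 1: reserve R1 B 5 -> on_hand[A=20 B=52] avail[A=20 B=47] open={R1}
Step 2: cancel R1 -> on_hand[A=20 B=52] avail[A=20 B=52] open={}
Step 3: reserve R2 A 3 -> on_hand[A=20 B=52] avail[A=17 B=52] open={R2}
Step 4: reserve R3 A 5 -> on_hand[A=20 B=52] avail[A=12 B=52] open={R2,R3}
Step 5: commit R3 -> on_hand[A=15 B=52] avail[A=12 B=52] open={R2}
Step 6: reserve R4 A 1 -> on_hand[A=15 B=52] avail[A=11 B=52] open={R2,R4}
Step 7: commit R2 -> on_hand[A=12 B=52] avail[A=11 B=52] open={R4}
Step 8: reserve R5 A 4 -> on_hand[A=12 B=52] avail[A=7 B=52] open={R4,R5}
Step 9: cancel R5 -> on_hand[A=12 B=52] avail[A=11 B=52] open={R4}
Step 10: commit R4 -> on_hand[A=11 B=52] avail[A=11 B=52] open={}
Step 11: reserve R6 B 2 -> on_hand[A=11 B=52] avail[A=11 B=50] open={R6}
Step 12: commit R6 -> on_hand[A=11 B=50] avail[A=11 B=50] open={}
Step 13: reserve R7 B 7 -> on_hand[A=11 B=50] avail[A=11 B=43] open={R7}
Step 14: commit R7 -> on_hand[A=11 B=43] avail[A=11 B=43] open={}
Step 15: reserve R8 B 9 -> on_hand[A=11 B=43] avail[A=11 B=34] open={R8}
Step 16: commit R8 -> on_hand[A=11 B=34] avail[A=11 B=34] open={}
Step 17: reserve R9 B 1 -> on_hand[A=11 B=34] avail[A=11 B=33] open={R9}
Step 18: reserve R10 A 7 -> on_hand[A=11 B=34] avail[A=4 B=33] open={R10,R9}
Step 19: commit R10 -> on_hand[A=4 B=34] avail[A=4 B=33] open={R9}
Step 20: commit R9 -> on_hand[A=4 B=33] avail[A=4 B=33] open={}
Step 21: reserve R11 B 6 -> on_hand[A=4 B=33] avail[A=4 B=27] open={R11}
Step 22: commit R11 -> on_hand[A=4 B=27] avail[A=4 B=27] open={}
Open reservations: [] -> 0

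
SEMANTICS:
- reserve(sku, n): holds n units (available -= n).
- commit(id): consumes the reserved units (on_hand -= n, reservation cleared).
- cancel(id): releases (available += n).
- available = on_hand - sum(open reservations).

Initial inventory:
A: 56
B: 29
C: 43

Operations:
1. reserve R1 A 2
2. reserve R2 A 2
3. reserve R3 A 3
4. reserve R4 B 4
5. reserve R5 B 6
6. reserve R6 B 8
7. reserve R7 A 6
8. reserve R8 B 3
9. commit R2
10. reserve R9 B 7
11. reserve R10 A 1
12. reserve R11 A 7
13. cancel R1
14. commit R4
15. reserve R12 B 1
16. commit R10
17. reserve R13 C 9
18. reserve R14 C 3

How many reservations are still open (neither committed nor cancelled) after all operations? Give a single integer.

Answer: 10

Derivation:
Step 1: reserve R1 A 2 -> on_hand[A=56 B=29 C=43] avail[A=54 B=29 C=43] open={R1}
Step 2: reserve R2 A 2 -> on_hand[A=56 B=29 C=43] avail[A=52 B=29 C=43] open={R1,R2}
Step 3: reserve R3 A 3 -> on_hand[A=56 B=29 C=43] avail[A=49 B=29 C=43] open={R1,R2,R3}
Step 4: reserve R4 B 4 -> on_hand[A=56 B=29 C=43] avail[A=49 B=25 C=43] open={R1,R2,R3,R4}
Step 5: reserve R5 B 6 -> on_hand[A=56 B=29 C=43] avail[A=49 B=19 C=43] open={R1,R2,R3,R4,R5}
Step 6: reserve R6 B 8 -> on_hand[A=56 B=29 C=43] avail[A=49 B=11 C=43] open={R1,R2,R3,R4,R5,R6}
Step 7: reserve R7 A 6 -> on_hand[A=56 B=29 C=43] avail[A=43 B=11 C=43] open={R1,R2,R3,R4,R5,R6,R7}
Step 8: reserve R8 B 3 -> on_hand[A=56 B=29 C=43] avail[A=43 B=8 C=43] open={R1,R2,R3,R4,R5,R6,R7,R8}
Step 9: commit R2 -> on_hand[A=54 B=29 C=43] avail[A=43 B=8 C=43] open={R1,R3,R4,R5,R6,R7,R8}
Step 10: reserve R9 B 7 -> on_hand[A=54 B=29 C=43] avail[A=43 B=1 C=43] open={R1,R3,R4,R5,R6,R7,R8,R9}
Step 11: reserve R10 A 1 -> on_hand[A=54 B=29 C=43] avail[A=42 B=1 C=43] open={R1,R10,R3,R4,R5,R6,R7,R8,R9}
Step 12: reserve R11 A 7 -> on_hand[A=54 B=29 C=43] avail[A=35 B=1 C=43] open={R1,R10,R11,R3,R4,R5,R6,R7,R8,R9}
Step 13: cancel R1 -> on_hand[A=54 B=29 C=43] avail[A=37 B=1 C=43] open={R10,R11,R3,R4,R5,R6,R7,R8,R9}
Step 14: commit R4 -> on_hand[A=54 B=25 C=43] avail[A=37 B=1 C=43] open={R10,R11,R3,R5,R6,R7,R8,R9}
Step 15: reserve R12 B 1 -> on_hand[A=54 B=25 C=43] avail[A=37 B=0 C=43] open={R10,R11,R12,R3,R5,R6,R7,R8,R9}
Step 16: commit R10 -> on_hand[A=53 B=25 C=43] avail[A=37 B=0 C=43] open={R11,R12,R3,R5,R6,R7,R8,R9}
Step 17: reserve R13 C 9 -> on_hand[A=53 B=25 C=43] avail[A=37 B=0 C=34] open={R11,R12,R13,R3,R5,R6,R7,R8,R9}
Step 18: reserve R14 C 3 -> on_hand[A=53 B=25 C=43] avail[A=37 B=0 C=31] open={R11,R12,R13,R14,R3,R5,R6,R7,R8,R9}
Open reservations: ['R11', 'R12', 'R13', 'R14', 'R3', 'R5', 'R6', 'R7', 'R8', 'R9'] -> 10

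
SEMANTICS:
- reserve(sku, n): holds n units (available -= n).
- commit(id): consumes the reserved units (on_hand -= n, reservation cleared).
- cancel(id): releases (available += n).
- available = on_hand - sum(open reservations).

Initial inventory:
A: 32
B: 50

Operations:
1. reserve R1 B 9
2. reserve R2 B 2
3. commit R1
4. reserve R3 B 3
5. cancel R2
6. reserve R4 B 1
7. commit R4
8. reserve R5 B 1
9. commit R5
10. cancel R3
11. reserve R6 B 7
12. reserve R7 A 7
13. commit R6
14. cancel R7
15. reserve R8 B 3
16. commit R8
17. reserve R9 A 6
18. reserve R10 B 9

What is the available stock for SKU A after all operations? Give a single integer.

Answer: 26

Derivation:
Step 1: reserve R1 B 9 -> on_hand[A=32 B=50] avail[A=32 B=41] open={R1}
Step 2: reserve R2 B 2 -> on_hand[A=32 B=50] avail[A=32 B=39] open={R1,R2}
Step 3: commit R1 -> on_hand[A=32 B=41] avail[A=32 B=39] open={R2}
Step 4: reserve R3 B 3 -> on_hand[A=32 B=41] avail[A=32 B=36] open={R2,R3}
Step 5: cancel R2 -> on_hand[A=32 B=41] avail[A=32 B=38] open={R3}
Step 6: reserve R4 B 1 -> on_hand[A=32 B=41] avail[A=32 B=37] open={R3,R4}
Step 7: commit R4 -> on_hand[A=32 B=40] avail[A=32 B=37] open={R3}
Step 8: reserve R5 B 1 -> on_hand[A=32 B=40] avail[A=32 B=36] open={R3,R5}
Step 9: commit R5 -> on_hand[A=32 B=39] avail[A=32 B=36] open={R3}
Step 10: cancel R3 -> on_hand[A=32 B=39] avail[A=32 B=39] open={}
Step 11: reserve R6 B 7 -> on_hand[A=32 B=39] avail[A=32 B=32] open={R6}
Step 12: reserve R7 A 7 -> on_hand[A=32 B=39] avail[A=25 B=32] open={R6,R7}
Step 13: commit R6 -> on_hand[A=32 B=32] avail[A=25 B=32] open={R7}
Step 14: cancel R7 -> on_hand[A=32 B=32] avail[A=32 B=32] open={}
Step 15: reserve R8 B 3 -> on_hand[A=32 B=32] avail[A=32 B=29] open={R8}
Step 16: commit R8 -> on_hand[A=32 B=29] avail[A=32 B=29] open={}
Step 17: reserve R9 A 6 -> on_hand[A=32 B=29] avail[A=26 B=29] open={R9}
Step 18: reserve R10 B 9 -> on_hand[A=32 B=29] avail[A=26 B=20] open={R10,R9}
Final available[A] = 26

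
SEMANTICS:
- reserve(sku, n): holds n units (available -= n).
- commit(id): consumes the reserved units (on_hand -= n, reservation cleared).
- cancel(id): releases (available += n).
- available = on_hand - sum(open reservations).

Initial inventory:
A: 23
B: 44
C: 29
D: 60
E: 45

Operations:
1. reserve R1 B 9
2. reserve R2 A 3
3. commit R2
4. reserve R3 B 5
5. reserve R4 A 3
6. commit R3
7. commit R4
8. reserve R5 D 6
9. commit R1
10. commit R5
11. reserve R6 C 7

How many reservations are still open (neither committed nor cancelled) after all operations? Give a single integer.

Answer: 1

Derivation:
Step 1: reserve R1 B 9 -> on_hand[A=23 B=44 C=29 D=60 E=45] avail[A=23 B=35 C=29 D=60 E=45] open={R1}
Step 2: reserve R2 A 3 -> on_hand[A=23 B=44 C=29 D=60 E=45] avail[A=20 B=35 C=29 D=60 E=45] open={R1,R2}
Step 3: commit R2 -> on_hand[A=20 B=44 C=29 D=60 E=45] avail[A=20 B=35 C=29 D=60 E=45] open={R1}
Step 4: reserve R3 B 5 -> on_hand[A=20 B=44 C=29 D=60 E=45] avail[A=20 B=30 C=29 D=60 E=45] open={R1,R3}
Step 5: reserve R4 A 3 -> on_hand[A=20 B=44 C=29 D=60 E=45] avail[A=17 B=30 C=29 D=60 E=45] open={R1,R3,R4}
Step 6: commit R3 -> on_hand[A=20 B=39 C=29 D=60 E=45] avail[A=17 B=30 C=29 D=60 E=45] open={R1,R4}
Step 7: commit R4 -> on_hand[A=17 B=39 C=29 D=60 E=45] avail[A=17 B=30 C=29 D=60 E=45] open={R1}
Step 8: reserve R5 D 6 -> on_hand[A=17 B=39 C=29 D=60 E=45] avail[A=17 B=30 C=29 D=54 E=45] open={R1,R5}
Step 9: commit R1 -> on_hand[A=17 B=30 C=29 D=60 E=45] avail[A=17 B=30 C=29 D=54 E=45] open={R5}
Step 10: commit R5 -> on_hand[A=17 B=30 C=29 D=54 E=45] avail[A=17 B=30 C=29 D=54 E=45] open={}
Step 11: reserve R6 C 7 -> on_hand[A=17 B=30 C=29 D=54 E=45] avail[A=17 B=30 C=22 D=54 E=45] open={R6}
Open reservations: ['R6'] -> 1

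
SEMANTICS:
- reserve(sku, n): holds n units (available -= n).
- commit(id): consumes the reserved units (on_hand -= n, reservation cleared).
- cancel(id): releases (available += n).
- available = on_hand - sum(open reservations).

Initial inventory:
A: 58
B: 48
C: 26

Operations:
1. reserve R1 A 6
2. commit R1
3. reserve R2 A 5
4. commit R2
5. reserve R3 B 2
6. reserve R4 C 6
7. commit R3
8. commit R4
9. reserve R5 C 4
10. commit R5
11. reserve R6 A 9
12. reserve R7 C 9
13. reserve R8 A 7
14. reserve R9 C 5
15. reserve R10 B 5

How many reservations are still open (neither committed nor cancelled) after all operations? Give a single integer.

Step 1: reserve R1 A 6 -> on_hand[A=58 B=48 C=26] avail[A=52 B=48 C=26] open={R1}
Step 2: commit R1 -> on_hand[A=52 B=48 C=26] avail[A=52 B=48 C=26] open={}
Step 3: reserve R2 A 5 -> on_hand[A=52 B=48 C=26] avail[A=47 B=48 C=26] open={R2}
Step 4: commit R2 -> on_hand[A=47 B=48 C=26] avail[A=47 B=48 C=26] open={}
Step 5: reserve R3 B 2 -> on_hand[A=47 B=48 C=26] avail[A=47 B=46 C=26] open={R3}
Step 6: reserve R4 C 6 -> on_hand[A=47 B=48 C=26] avail[A=47 B=46 C=20] open={R3,R4}
Step 7: commit R3 -> on_hand[A=47 B=46 C=26] avail[A=47 B=46 C=20] open={R4}
Step 8: commit R4 -> on_hand[A=47 B=46 C=20] avail[A=47 B=46 C=20] open={}
Step 9: reserve R5 C 4 -> on_hand[A=47 B=46 C=20] avail[A=47 B=46 C=16] open={R5}
Step 10: commit R5 -> on_hand[A=47 B=46 C=16] avail[A=47 B=46 C=16] open={}
Step 11: reserve R6 A 9 -> on_hand[A=47 B=46 C=16] avail[A=38 B=46 C=16] open={R6}
Step 12: reserve R7 C 9 -> on_hand[A=47 B=46 C=16] avail[A=38 B=46 C=7] open={R6,R7}
Step 13: reserve R8 A 7 -> on_hand[A=47 B=46 C=16] avail[A=31 B=46 C=7] open={R6,R7,R8}
Step 14: reserve R9 C 5 -> on_hand[A=47 B=46 C=16] avail[A=31 B=46 C=2] open={R6,R7,R8,R9}
Step 15: reserve R10 B 5 -> on_hand[A=47 B=46 C=16] avail[A=31 B=41 C=2] open={R10,R6,R7,R8,R9}
Open reservations: ['R10', 'R6', 'R7', 'R8', 'R9'] -> 5

Answer: 5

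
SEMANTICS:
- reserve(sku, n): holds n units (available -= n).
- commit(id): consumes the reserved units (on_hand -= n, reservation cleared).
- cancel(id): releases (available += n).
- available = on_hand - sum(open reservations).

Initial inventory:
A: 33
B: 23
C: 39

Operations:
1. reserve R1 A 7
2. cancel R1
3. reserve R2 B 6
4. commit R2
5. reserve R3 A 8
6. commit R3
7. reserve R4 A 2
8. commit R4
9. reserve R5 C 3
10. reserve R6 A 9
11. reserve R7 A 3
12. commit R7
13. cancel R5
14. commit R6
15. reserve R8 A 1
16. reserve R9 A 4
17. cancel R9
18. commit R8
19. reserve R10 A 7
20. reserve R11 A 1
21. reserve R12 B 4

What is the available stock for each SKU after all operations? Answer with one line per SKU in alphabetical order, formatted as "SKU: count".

Answer: A: 2
B: 13
C: 39

Derivation:
Step 1: reserve R1 A 7 -> on_hand[A=33 B=23 C=39] avail[A=26 B=23 C=39] open={R1}
Step 2: cancel R1 -> on_hand[A=33 B=23 C=39] avail[A=33 B=23 C=39] open={}
Step 3: reserve R2 B 6 -> on_hand[A=33 B=23 C=39] avail[A=33 B=17 C=39] open={R2}
Step 4: commit R2 -> on_hand[A=33 B=17 C=39] avail[A=33 B=17 C=39] open={}
Step 5: reserve R3 A 8 -> on_hand[A=33 B=17 C=39] avail[A=25 B=17 C=39] open={R3}
Step 6: commit R3 -> on_hand[A=25 B=17 C=39] avail[A=25 B=17 C=39] open={}
Step 7: reserve R4 A 2 -> on_hand[A=25 B=17 C=39] avail[A=23 B=17 C=39] open={R4}
Step 8: commit R4 -> on_hand[A=23 B=17 C=39] avail[A=23 B=17 C=39] open={}
Step 9: reserve R5 C 3 -> on_hand[A=23 B=17 C=39] avail[A=23 B=17 C=36] open={R5}
Step 10: reserve R6 A 9 -> on_hand[A=23 B=17 C=39] avail[A=14 B=17 C=36] open={R5,R6}
Step 11: reserve R7 A 3 -> on_hand[A=23 B=17 C=39] avail[A=11 B=17 C=36] open={R5,R6,R7}
Step 12: commit R7 -> on_hand[A=20 B=17 C=39] avail[A=11 B=17 C=36] open={R5,R6}
Step 13: cancel R5 -> on_hand[A=20 B=17 C=39] avail[A=11 B=17 C=39] open={R6}
Step 14: commit R6 -> on_hand[A=11 B=17 C=39] avail[A=11 B=17 C=39] open={}
Step 15: reserve R8 A 1 -> on_hand[A=11 B=17 C=39] avail[A=10 B=17 C=39] open={R8}
Step 16: reserve R9 A 4 -> on_hand[A=11 B=17 C=39] avail[A=6 B=17 C=39] open={R8,R9}
Step 17: cancel R9 -> on_hand[A=11 B=17 C=39] avail[A=10 B=17 C=39] open={R8}
Step 18: commit R8 -> on_hand[A=10 B=17 C=39] avail[A=10 B=17 C=39] open={}
Step 19: reserve R10 A 7 -> on_hand[A=10 B=17 C=39] avail[A=3 B=17 C=39] open={R10}
Step 20: reserve R11 A 1 -> on_hand[A=10 B=17 C=39] avail[A=2 B=17 C=39] open={R10,R11}
Step 21: reserve R12 B 4 -> on_hand[A=10 B=17 C=39] avail[A=2 B=13 C=39] open={R10,R11,R12}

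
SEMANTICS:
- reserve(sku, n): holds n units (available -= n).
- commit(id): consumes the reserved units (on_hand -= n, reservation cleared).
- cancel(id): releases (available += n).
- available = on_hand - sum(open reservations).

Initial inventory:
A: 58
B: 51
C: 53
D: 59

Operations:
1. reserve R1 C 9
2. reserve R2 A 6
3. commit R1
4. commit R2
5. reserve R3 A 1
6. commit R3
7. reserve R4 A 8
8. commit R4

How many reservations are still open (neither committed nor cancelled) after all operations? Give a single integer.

Answer: 0

Derivation:
Step 1: reserve R1 C 9 -> on_hand[A=58 B=51 C=53 D=59] avail[A=58 B=51 C=44 D=59] open={R1}
Step 2: reserve R2 A 6 -> on_hand[A=58 B=51 C=53 D=59] avail[A=52 B=51 C=44 D=59] open={R1,R2}
Step 3: commit R1 -> on_hand[A=58 B=51 C=44 D=59] avail[A=52 B=51 C=44 D=59] open={R2}
Step 4: commit R2 -> on_hand[A=52 B=51 C=44 D=59] avail[A=52 B=51 C=44 D=59] open={}
Step 5: reserve R3 A 1 -> on_hand[A=52 B=51 C=44 D=59] avail[A=51 B=51 C=44 D=59] open={R3}
Step 6: commit R3 -> on_hand[A=51 B=51 C=44 D=59] avail[A=51 B=51 C=44 D=59] open={}
Step 7: reserve R4 A 8 -> on_hand[A=51 B=51 C=44 D=59] avail[A=43 B=51 C=44 D=59] open={R4}
Step 8: commit R4 -> on_hand[A=43 B=51 C=44 D=59] avail[A=43 B=51 C=44 D=59] open={}
Open reservations: [] -> 0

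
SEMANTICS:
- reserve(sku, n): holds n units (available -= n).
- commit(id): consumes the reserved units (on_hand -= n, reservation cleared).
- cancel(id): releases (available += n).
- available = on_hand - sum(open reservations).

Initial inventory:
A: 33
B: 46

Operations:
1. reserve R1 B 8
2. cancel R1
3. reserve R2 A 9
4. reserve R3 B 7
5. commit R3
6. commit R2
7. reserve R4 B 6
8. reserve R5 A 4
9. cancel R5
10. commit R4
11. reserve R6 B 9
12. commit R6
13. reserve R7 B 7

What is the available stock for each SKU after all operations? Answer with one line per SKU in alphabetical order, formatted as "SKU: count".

Step 1: reserve R1 B 8 -> on_hand[A=33 B=46] avail[A=33 B=38] open={R1}
Step 2: cancel R1 -> on_hand[A=33 B=46] avail[A=33 B=46] open={}
Step 3: reserve R2 A 9 -> on_hand[A=33 B=46] avail[A=24 B=46] open={R2}
Step 4: reserve R3 B 7 -> on_hand[A=33 B=46] avail[A=24 B=39] open={R2,R3}
Step 5: commit R3 -> on_hand[A=33 B=39] avail[A=24 B=39] open={R2}
Step 6: commit R2 -> on_hand[A=24 B=39] avail[A=24 B=39] open={}
Step 7: reserve R4 B 6 -> on_hand[A=24 B=39] avail[A=24 B=33] open={R4}
Step 8: reserve R5 A 4 -> on_hand[A=24 B=39] avail[A=20 B=33] open={R4,R5}
Step 9: cancel R5 -> on_hand[A=24 B=39] avail[A=24 B=33] open={R4}
Step 10: commit R4 -> on_hand[A=24 B=33] avail[A=24 B=33] open={}
Step 11: reserve R6 B 9 -> on_hand[A=24 B=33] avail[A=24 B=24] open={R6}
Step 12: commit R6 -> on_hand[A=24 B=24] avail[A=24 B=24] open={}
Step 13: reserve R7 B 7 -> on_hand[A=24 B=24] avail[A=24 B=17] open={R7}

Answer: A: 24
B: 17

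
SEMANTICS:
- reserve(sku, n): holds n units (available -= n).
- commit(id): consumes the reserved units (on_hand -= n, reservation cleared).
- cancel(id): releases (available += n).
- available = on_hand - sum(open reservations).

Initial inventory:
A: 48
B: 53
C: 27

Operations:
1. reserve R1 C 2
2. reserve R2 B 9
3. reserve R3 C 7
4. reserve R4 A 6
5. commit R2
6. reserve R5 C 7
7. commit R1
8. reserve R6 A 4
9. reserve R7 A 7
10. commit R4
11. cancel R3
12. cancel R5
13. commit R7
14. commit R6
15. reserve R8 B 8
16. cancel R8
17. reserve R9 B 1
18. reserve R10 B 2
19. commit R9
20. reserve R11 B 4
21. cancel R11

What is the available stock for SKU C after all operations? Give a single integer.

Step 1: reserve R1 C 2 -> on_hand[A=48 B=53 C=27] avail[A=48 B=53 C=25] open={R1}
Step 2: reserve R2 B 9 -> on_hand[A=48 B=53 C=27] avail[A=48 B=44 C=25] open={R1,R2}
Step 3: reserve R3 C 7 -> on_hand[A=48 B=53 C=27] avail[A=48 B=44 C=18] open={R1,R2,R3}
Step 4: reserve R4 A 6 -> on_hand[A=48 B=53 C=27] avail[A=42 B=44 C=18] open={R1,R2,R3,R4}
Step 5: commit R2 -> on_hand[A=48 B=44 C=27] avail[A=42 B=44 C=18] open={R1,R3,R4}
Step 6: reserve R5 C 7 -> on_hand[A=48 B=44 C=27] avail[A=42 B=44 C=11] open={R1,R3,R4,R5}
Step 7: commit R1 -> on_hand[A=48 B=44 C=25] avail[A=42 B=44 C=11] open={R3,R4,R5}
Step 8: reserve R6 A 4 -> on_hand[A=48 B=44 C=25] avail[A=38 B=44 C=11] open={R3,R4,R5,R6}
Step 9: reserve R7 A 7 -> on_hand[A=48 B=44 C=25] avail[A=31 B=44 C=11] open={R3,R4,R5,R6,R7}
Step 10: commit R4 -> on_hand[A=42 B=44 C=25] avail[A=31 B=44 C=11] open={R3,R5,R6,R7}
Step 11: cancel R3 -> on_hand[A=42 B=44 C=25] avail[A=31 B=44 C=18] open={R5,R6,R7}
Step 12: cancel R5 -> on_hand[A=42 B=44 C=25] avail[A=31 B=44 C=25] open={R6,R7}
Step 13: commit R7 -> on_hand[A=35 B=44 C=25] avail[A=31 B=44 C=25] open={R6}
Step 14: commit R6 -> on_hand[A=31 B=44 C=25] avail[A=31 B=44 C=25] open={}
Step 15: reserve R8 B 8 -> on_hand[A=31 B=44 C=25] avail[A=31 B=36 C=25] open={R8}
Step 16: cancel R8 -> on_hand[A=31 B=44 C=25] avail[A=31 B=44 C=25] open={}
Step 17: reserve R9 B 1 -> on_hand[A=31 B=44 C=25] avail[A=31 B=43 C=25] open={R9}
Step 18: reserve R10 B 2 -> on_hand[A=31 B=44 C=25] avail[A=31 B=41 C=25] open={R10,R9}
Step 19: commit R9 -> on_hand[A=31 B=43 C=25] avail[A=31 B=41 C=25] open={R10}
Step 20: reserve R11 B 4 -> on_hand[A=31 B=43 C=25] avail[A=31 B=37 C=25] open={R10,R11}
Step 21: cancel R11 -> on_hand[A=31 B=43 C=25] avail[A=31 B=41 C=25] open={R10}
Final available[C] = 25

Answer: 25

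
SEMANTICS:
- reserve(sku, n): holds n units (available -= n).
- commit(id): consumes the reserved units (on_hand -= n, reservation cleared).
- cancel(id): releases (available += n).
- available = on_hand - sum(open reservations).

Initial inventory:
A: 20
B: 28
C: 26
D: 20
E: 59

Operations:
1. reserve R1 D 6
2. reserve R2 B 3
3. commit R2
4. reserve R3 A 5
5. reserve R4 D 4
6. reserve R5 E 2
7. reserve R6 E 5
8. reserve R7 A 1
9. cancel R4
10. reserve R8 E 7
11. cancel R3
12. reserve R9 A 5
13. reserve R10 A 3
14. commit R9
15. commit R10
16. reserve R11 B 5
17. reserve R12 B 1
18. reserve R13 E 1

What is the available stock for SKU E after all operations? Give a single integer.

Step 1: reserve R1 D 6 -> on_hand[A=20 B=28 C=26 D=20 E=59] avail[A=20 B=28 C=26 D=14 E=59] open={R1}
Step 2: reserve R2 B 3 -> on_hand[A=20 B=28 C=26 D=20 E=59] avail[A=20 B=25 C=26 D=14 E=59] open={R1,R2}
Step 3: commit R2 -> on_hand[A=20 B=25 C=26 D=20 E=59] avail[A=20 B=25 C=26 D=14 E=59] open={R1}
Step 4: reserve R3 A 5 -> on_hand[A=20 B=25 C=26 D=20 E=59] avail[A=15 B=25 C=26 D=14 E=59] open={R1,R3}
Step 5: reserve R4 D 4 -> on_hand[A=20 B=25 C=26 D=20 E=59] avail[A=15 B=25 C=26 D=10 E=59] open={R1,R3,R4}
Step 6: reserve R5 E 2 -> on_hand[A=20 B=25 C=26 D=20 E=59] avail[A=15 B=25 C=26 D=10 E=57] open={R1,R3,R4,R5}
Step 7: reserve R6 E 5 -> on_hand[A=20 B=25 C=26 D=20 E=59] avail[A=15 B=25 C=26 D=10 E=52] open={R1,R3,R4,R5,R6}
Step 8: reserve R7 A 1 -> on_hand[A=20 B=25 C=26 D=20 E=59] avail[A=14 B=25 C=26 D=10 E=52] open={R1,R3,R4,R5,R6,R7}
Step 9: cancel R4 -> on_hand[A=20 B=25 C=26 D=20 E=59] avail[A=14 B=25 C=26 D=14 E=52] open={R1,R3,R5,R6,R7}
Step 10: reserve R8 E 7 -> on_hand[A=20 B=25 C=26 D=20 E=59] avail[A=14 B=25 C=26 D=14 E=45] open={R1,R3,R5,R6,R7,R8}
Step 11: cancel R3 -> on_hand[A=20 B=25 C=26 D=20 E=59] avail[A=19 B=25 C=26 D=14 E=45] open={R1,R5,R6,R7,R8}
Step 12: reserve R9 A 5 -> on_hand[A=20 B=25 C=26 D=20 E=59] avail[A=14 B=25 C=26 D=14 E=45] open={R1,R5,R6,R7,R8,R9}
Step 13: reserve R10 A 3 -> on_hand[A=20 B=25 C=26 D=20 E=59] avail[A=11 B=25 C=26 D=14 E=45] open={R1,R10,R5,R6,R7,R8,R9}
Step 14: commit R9 -> on_hand[A=15 B=25 C=26 D=20 E=59] avail[A=11 B=25 C=26 D=14 E=45] open={R1,R10,R5,R6,R7,R8}
Step 15: commit R10 -> on_hand[A=12 B=25 C=26 D=20 E=59] avail[A=11 B=25 C=26 D=14 E=45] open={R1,R5,R6,R7,R8}
Step 16: reserve R11 B 5 -> on_hand[A=12 B=25 C=26 D=20 E=59] avail[A=11 B=20 C=26 D=14 E=45] open={R1,R11,R5,R6,R7,R8}
Step 17: reserve R12 B 1 -> on_hand[A=12 B=25 C=26 D=20 E=59] avail[A=11 B=19 C=26 D=14 E=45] open={R1,R11,R12,R5,R6,R7,R8}
Step 18: reserve R13 E 1 -> on_hand[A=12 B=25 C=26 D=20 E=59] avail[A=11 B=19 C=26 D=14 E=44] open={R1,R11,R12,R13,R5,R6,R7,R8}
Final available[E] = 44

Answer: 44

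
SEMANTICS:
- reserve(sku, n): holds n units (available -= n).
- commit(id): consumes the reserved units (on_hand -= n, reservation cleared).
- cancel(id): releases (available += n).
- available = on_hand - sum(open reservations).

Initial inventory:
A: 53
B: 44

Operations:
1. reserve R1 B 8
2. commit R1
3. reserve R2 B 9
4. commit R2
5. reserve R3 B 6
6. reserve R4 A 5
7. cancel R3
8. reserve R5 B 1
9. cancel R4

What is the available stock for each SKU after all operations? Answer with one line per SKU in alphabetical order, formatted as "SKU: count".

Answer: A: 53
B: 26

Derivation:
Step 1: reserve R1 B 8 -> on_hand[A=53 B=44] avail[A=53 B=36] open={R1}
Step 2: commit R1 -> on_hand[A=53 B=36] avail[A=53 B=36] open={}
Step 3: reserve R2 B 9 -> on_hand[A=53 B=36] avail[A=53 B=27] open={R2}
Step 4: commit R2 -> on_hand[A=53 B=27] avail[A=53 B=27] open={}
Step 5: reserve R3 B 6 -> on_hand[A=53 B=27] avail[A=53 B=21] open={R3}
Step 6: reserve R4 A 5 -> on_hand[A=53 B=27] avail[A=48 B=21] open={R3,R4}
Step 7: cancel R3 -> on_hand[A=53 B=27] avail[A=48 B=27] open={R4}
Step 8: reserve R5 B 1 -> on_hand[A=53 B=27] avail[A=48 B=26] open={R4,R5}
Step 9: cancel R4 -> on_hand[A=53 B=27] avail[A=53 B=26] open={R5}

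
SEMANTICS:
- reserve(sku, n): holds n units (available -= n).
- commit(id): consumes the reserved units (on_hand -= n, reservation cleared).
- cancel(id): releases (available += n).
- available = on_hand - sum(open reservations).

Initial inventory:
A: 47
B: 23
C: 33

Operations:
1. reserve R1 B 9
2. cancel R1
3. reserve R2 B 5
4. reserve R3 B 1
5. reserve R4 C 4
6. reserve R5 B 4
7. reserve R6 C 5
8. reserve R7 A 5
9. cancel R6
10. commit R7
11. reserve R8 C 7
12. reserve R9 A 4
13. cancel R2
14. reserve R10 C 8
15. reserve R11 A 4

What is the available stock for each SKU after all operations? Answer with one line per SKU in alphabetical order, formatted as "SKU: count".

Step 1: reserve R1 B 9 -> on_hand[A=47 B=23 C=33] avail[A=47 B=14 C=33] open={R1}
Step 2: cancel R1 -> on_hand[A=47 B=23 C=33] avail[A=47 B=23 C=33] open={}
Step 3: reserve R2 B 5 -> on_hand[A=47 B=23 C=33] avail[A=47 B=18 C=33] open={R2}
Step 4: reserve R3 B 1 -> on_hand[A=47 B=23 C=33] avail[A=47 B=17 C=33] open={R2,R3}
Step 5: reserve R4 C 4 -> on_hand[A=47 B=23 C=33] avail[A=47 B=17 C=29] open={R2,R3,R4}
Step 6: reserve R5 B 4 -> on_hand[A=47 B=23 C=33] avail[A=47 B=13 C=29] open={R2,R3,R4,R5}
Step 7: reserve R6 C 5 -> on_hand[A=47 B=23 C=33] avail[A=47 B=13 C=24] open={R2,R3,R4,R5,R6}
Step 8: reserve R7 A 5 -> on_hand[A=47 B=23 C=33] avail[A=42 B=13 C=24] open={R2,R3,R4,R5,R6,R7}
Step 9: cancel R6 -> on_hand[A=47 B=23 C=33] avail[A=42 B=13 C=29] open={R2,R3,R4,R5,R7}
Step 10: commit R7 -> on_hand[A=42 B=23 C=33] avail[A=42 B=13 C=29] open={R2,R3,R4,R5}
Step 11: reserve R8 C 7 -> on_hand[A=42 B=23 C=33] avail[A=42 B=13 C=22] open={R2,R3,R4,R5,R8}
Step 12: reserve R9 A 4 -> on_hand[A=42 B=23 C=33] avail[A=38 B=13 C=22] open={R2,R3,R4,R5,R8,R9}
Step 13: cancel R2 -> on_hand[A=42 B=23 C=33] avail[A=38 B=18 C=22] open={R3,R4,R5,R8,R9}
Step 14: reserve R10 C 8 -> on_hand[A=42 B=23 C=33] avail[A=38 B=18 C=14] open={R10,R3,R4,R5,R8,R9}
Step 15: reserve R11 A 4 -> on_hand[A=42 B=23 C=33] avail[A=34 B=18 C=14] open={R10,R11,R3,R4,R5,R8,R9}

Answer: A: 34
B: 18
C: 14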